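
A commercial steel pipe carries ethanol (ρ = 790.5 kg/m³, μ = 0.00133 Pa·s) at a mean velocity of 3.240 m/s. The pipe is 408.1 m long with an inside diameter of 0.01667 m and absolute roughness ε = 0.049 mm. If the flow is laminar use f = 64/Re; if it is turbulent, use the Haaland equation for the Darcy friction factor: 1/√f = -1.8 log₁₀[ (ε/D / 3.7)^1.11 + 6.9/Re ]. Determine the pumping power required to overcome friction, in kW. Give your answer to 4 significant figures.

P ≈ 2.114 kW

Reynolds number Re = ρVD/μ = 790.5 · 3.24 · 0.01667 / 0.00133 = 3.21e+04.
Re > 4000 → turbulent. Relative roughness ε/D = 4.9e-05/0.01667 = 0.00294. Haaland: 1/√f = -1.8 log₁₀[(0.00294/3.7)^1.11 + 6.9/3.21e+04] = -1.8 log₁₀[0.000362 + 0.000215] = 5.83, so f = 0.02943.
Darcy-Weisbach: ΔP = f(L/D)(ρV²/2) = 0.02943·(408.1/0.01667)·(790.5·3.24²/2) = 0.02943·2.448e+04·4149 = 2.989e+06 Pa.
Q = V·A = 3.24·0.0002183 = 0.0007071 m³/s.
Pumping power P = QΔP = 0.0007071·2.989e+06 = 2113.6 W = 2.114 kW.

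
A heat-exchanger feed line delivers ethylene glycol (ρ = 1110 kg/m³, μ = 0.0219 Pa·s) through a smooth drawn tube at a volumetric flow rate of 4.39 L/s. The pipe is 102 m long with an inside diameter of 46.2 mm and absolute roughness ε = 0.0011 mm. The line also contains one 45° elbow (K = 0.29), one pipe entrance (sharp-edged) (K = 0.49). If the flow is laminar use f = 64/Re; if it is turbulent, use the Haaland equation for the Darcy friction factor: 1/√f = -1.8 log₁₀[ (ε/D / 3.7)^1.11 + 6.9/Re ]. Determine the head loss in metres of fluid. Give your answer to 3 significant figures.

Q = 4.39 L/s = 4.39/1000 = 0.00439 m³/s.
Cross-sectional area A = πD²/4 = π(0.0462)²/4 = 0.001676 m²; mean velocity V = Q/A = 0.00439/0.001676 = 2.619 m/s.
Reynolds number Re = ρVD/μ = 1110 · 2.619 · 0.0462 / 0.0219 = 6132.
Re > 4000 → turbulent. Relative roughness ε/D = 1.1e-06/0.0462 = 2.38e-05. Haaland: 1/√f = -1.8 log₁₀[(2.38e-05/3.7)^1.11 + 6.9/6132] = -1.8 log₁₀[1.73e-06 + 0.00113] = 5.307, so f = 0.03551.
Total minor-loss coefficient ΣK = 1·0.29 + 1·0.49 = 0.78.
ΔP = [f·L/D + ΣK]·(ρV²/2) = [0.03551·102/0.0462 + 0.78]·(1110·2.619²/2) = [78.4 + 0.78]·3806 = 3.014e+05 Pa.
Head loss h_f = ΔP/(ρg) = 3.014e+05/(1110·9.81) = 27.7 m.

h_f ≈ 27.7 m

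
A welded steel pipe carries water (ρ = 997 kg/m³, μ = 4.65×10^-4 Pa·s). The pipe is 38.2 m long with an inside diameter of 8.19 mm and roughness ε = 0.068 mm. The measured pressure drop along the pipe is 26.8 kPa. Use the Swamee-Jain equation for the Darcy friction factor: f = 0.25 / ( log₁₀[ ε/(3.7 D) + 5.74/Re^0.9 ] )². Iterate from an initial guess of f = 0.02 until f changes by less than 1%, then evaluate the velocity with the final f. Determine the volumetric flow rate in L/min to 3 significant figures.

Rearranging Darcy-Weisbach: V = √(2·ΔP·D/(f·L·ρ)). With ε/D = 6.8e-05/0.00819 = 0.0083, iterate starting from f = 0.02:
  f = 0.02 → V = √(2·2.68e+04·0.00819/(0.02·38.2·997)) = 0.7592 m/s; Re = ρVD/μ = 1.333e+04; f → 0.04084
  f = 0.04084 → V = 0.5312 m/s; Re = 9328; f → 0.0426
  f = 0.0426 → V = 0.5202 m/s; Re = 9135; f → 0.04271
Converged (Δf/f < 1%). With the final f = 0.04271: V = √(2·2.68e+04·0.00819/(0.04271·38.2·997)) = 0.5195 m/s.
Q = V·A = 0.5195·(π/4·0.00819²) = 2.737e-05 m³/s = 1.64 L/min.

Q ≈ 1.64 L/min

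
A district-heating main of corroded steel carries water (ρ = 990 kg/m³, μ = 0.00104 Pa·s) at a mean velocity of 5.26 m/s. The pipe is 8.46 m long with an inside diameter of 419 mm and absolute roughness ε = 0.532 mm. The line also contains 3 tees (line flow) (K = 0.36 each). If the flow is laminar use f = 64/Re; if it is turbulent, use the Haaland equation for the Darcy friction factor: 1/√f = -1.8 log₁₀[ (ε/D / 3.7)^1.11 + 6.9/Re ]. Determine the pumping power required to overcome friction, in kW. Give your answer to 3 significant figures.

P ≈ 14.9 kW

Reynolds number Re = ρVD/μ = 990 · 5.26 · 0.419 / 0.00104 = 2.098e+06.
Re > 4000 → turbulent. Relative roughness ε/D = 0.000532/0.419 = 0.00127. Haaland: 1/√f = -1.8 log₁₀[(0.00127/3.7)^1.11 + 6.9/2.098e+06] = -1.8 log₁₀[0.000143 + 3.29e-06] = 6.904, so f = 0.02098.
Total minor-loss coefficient ΣK = 3·0.36 = 1.08.
ΔP = [f·L/D + ΣK]·(ρV²/2) = [0.02098·8.46/0.419 + 1.08]·(990·5.26²/2) = [0.4236 + 1.08]·1.37e+04 = 2.059e+04 Pa.
Q = V·A = 5.26·0.1379 = 0.7253 m³/s.
Pumping power P = QΔP = 0.7253·2.059e+04 = 14930 W = 14.9 kW.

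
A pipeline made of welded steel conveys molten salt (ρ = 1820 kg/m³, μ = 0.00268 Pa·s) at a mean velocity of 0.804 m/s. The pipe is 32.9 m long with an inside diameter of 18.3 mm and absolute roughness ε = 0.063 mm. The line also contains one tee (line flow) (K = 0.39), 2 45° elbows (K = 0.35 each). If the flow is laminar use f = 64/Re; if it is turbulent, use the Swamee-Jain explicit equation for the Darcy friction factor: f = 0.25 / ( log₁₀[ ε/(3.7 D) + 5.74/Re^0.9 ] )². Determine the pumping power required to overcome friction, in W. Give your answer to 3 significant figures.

Reynolds number Re = ρVD/μ = 1820 · 0.804 · 0.0183 / 0.00268 = 9992.
Re > 4000 → turbulent. Relative roughness ε/D = 6.3e-05/0.0183 = 0.00344. Swamee-Jain: f = 0.25/(log₁₀[0.00344/3.7 + 5.74/9992^0.9])² = 0.25/(log₁₀[0.00093 + 0.00144])² = 0.25/(-2.625)² = 0.03629.
Total minor-loss coefficient ΣK = 1·0.39 + 2·0.35 = 1.09.
ΔP = [f·L/D + ΣK]·(ρV²/2) = [0.03629·32.9/0.0183 + 1.09]·(1820·0.804²/2) = [65.24 + 1.09]·588.2 = 3.902e+04 Pa.
Q = V·A = 0.804·0.000263 = 0.0002115 m³/s.
Pumping power P = QΔP = 0.0002115·3.902e+04 = 8.252 W = 8.25 W.

P ≈ 8.25 W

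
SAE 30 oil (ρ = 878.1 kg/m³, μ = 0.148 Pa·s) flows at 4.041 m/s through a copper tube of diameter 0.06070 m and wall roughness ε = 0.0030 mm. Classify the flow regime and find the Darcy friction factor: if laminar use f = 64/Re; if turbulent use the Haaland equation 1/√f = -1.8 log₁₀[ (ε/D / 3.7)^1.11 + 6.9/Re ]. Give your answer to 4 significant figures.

Re = ρVD/μ = 878.1·4.041·0.0607/0.148 = 1455.
Re < 2300 → laminar, so f = 64/Re = 0.04398 (roughness is irrelevant in laminar flow).

f ≈ 0.04398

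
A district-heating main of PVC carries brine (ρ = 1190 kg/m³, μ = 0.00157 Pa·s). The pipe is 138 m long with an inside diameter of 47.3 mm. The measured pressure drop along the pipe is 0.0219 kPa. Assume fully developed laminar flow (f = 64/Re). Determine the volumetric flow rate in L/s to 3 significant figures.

Q ≈ 0.0124 L/s

For laminar flow, f = 64/Re with Re = ρVD/μ, so Darcy-Weisbach reduces to ΔP = 32μLV/D². Solving for V: V = ΔP·D²/(32μL) = 21.9·(0.0473)²/(32·0.00157·138) = 0.007067 m/s.
Check: Re = ρVD/μ = 1190·0.007067·0.0473/0.00157 = 253.4 < 2300, so the laminar assumption holds.
Q = V·A = 0.007067·(π/4·0.0473²) = 1.242e-05 m³/s = 0.0124 L/s.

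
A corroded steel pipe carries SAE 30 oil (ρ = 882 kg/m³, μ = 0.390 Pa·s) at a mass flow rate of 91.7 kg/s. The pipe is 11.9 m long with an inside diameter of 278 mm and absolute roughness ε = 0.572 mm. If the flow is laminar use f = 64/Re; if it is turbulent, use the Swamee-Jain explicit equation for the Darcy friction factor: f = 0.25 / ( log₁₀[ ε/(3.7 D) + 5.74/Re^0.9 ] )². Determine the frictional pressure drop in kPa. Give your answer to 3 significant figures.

ΔP ≈ 3.29 kPa

A = πD²/4 = π(0.278)²/4 = 0.0607 m²; mean velocity V = ṁ/(ρA) = 91.7/(882 · 0.0607) = 1.713 m/s.
Reynolds number Re = ρVD/μ = 882 · 1.713 · 0.278 / 0.39 = 1077.
Re < 2300 → laminar flow, so f = 64/Re = 64/1077 = 0.05943 (the turbulent correlation is not needed).
Darcy-Weisbach: ΔP = f(L/D)(ρV²/2) = 0.05943·(11.9/0.278)·(882·1.713²/2) = 0.05943·42.81·1294 = 3291 Pa.
ΔP = 3291 Pa = 3.29 kPa.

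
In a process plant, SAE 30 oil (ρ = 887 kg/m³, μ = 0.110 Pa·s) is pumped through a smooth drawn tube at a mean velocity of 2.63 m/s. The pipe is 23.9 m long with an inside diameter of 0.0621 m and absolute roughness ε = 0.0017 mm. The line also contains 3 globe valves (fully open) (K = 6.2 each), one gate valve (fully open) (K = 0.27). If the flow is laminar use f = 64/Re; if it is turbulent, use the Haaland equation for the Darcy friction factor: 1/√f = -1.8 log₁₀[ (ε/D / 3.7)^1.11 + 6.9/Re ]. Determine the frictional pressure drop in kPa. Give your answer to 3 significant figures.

Reynolds number Re = ρVD/μ = 887 · 2.63 · 0.0621 / 0.11 = 1317.
Re < 2300 → laminar flow, so f = 64/Re = 64/1317 = 0.0486 (the turbulent correlation is not needed).
Total minor-loss coefficient ΣK = 3·6.2 + 1·0.27 = 18.9.
ΔP = [f·L/D + ΣK]·(ρV²/2) = [0.0486·23.9/0.0621 + 18.9]·(887·2.63²/2) = [18.7 + 18.9]·3068 = 1.153e+05 Pa.
ΔP = 1.153e+05 Pa = 115 kPa.

ΔP ≈ 115 kPa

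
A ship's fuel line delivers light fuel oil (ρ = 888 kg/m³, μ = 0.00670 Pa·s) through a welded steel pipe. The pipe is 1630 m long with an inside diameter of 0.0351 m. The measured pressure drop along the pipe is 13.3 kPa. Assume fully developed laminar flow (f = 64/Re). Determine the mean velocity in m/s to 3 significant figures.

For laminar flow, f = 64/Re with Re = ρVD/μ, so Darcy-Weisbach reduces to ΔP = 32μLV/D². Solving for V: V = ΔP·D²/(32μL) = 1.33e+04·(0.0351)²/(32·0.0067·1630) = 0.04689 m/s.
Check: Re = ρVD/μ = 888·0.04689·0.0351/0.0067 = 218.1 < 2300, so the laminar assumption holds.

V ≈ 0.0469 m/s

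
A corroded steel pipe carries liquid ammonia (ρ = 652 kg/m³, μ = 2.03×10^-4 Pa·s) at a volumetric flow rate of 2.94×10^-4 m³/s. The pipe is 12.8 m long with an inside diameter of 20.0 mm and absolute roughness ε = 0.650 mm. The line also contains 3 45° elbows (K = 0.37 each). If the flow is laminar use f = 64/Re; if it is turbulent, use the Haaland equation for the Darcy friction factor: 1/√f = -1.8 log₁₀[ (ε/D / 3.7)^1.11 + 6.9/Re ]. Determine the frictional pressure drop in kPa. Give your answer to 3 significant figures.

ΔP ≈ 11.2 kPa

Cross-sectional area A = πD²/4 = π(0.02)²/4 = 0.0003142 m²; mean velocity V = Q/A = 0.000294/0.0003142 = 0.9358 m/s.
Reynolds number Re = ρVD/μ = 652 · 0.9358 · 0.02 / 0.000203 = 6.011e+04.
Re > 4000 → turbulent. Relative roughness ε/D = 0.00065/0.02 = 0.0325. Haaland: 1/√f = -1.8 log₁₀[(0.0325/3.7)^1.11 + 6.9/6.011e+04] = -1.8 log₁₀[0.00522 + 0.000115] = 4.092, so f = 0.05974.
Total minor-loss coefficient ΣK = 3·0.37 = 1.11.
ΔP = [f·L/D + ΣK]·(ρV²/2) = [0.05974·12.8/0.02 + 1.11]·(652·0.9358²/2) = [38.23 + 1.11]·285.5 = 1.123e+04 Pa.
ΔP = 1.123e+04 Pa = 11.2 kPa.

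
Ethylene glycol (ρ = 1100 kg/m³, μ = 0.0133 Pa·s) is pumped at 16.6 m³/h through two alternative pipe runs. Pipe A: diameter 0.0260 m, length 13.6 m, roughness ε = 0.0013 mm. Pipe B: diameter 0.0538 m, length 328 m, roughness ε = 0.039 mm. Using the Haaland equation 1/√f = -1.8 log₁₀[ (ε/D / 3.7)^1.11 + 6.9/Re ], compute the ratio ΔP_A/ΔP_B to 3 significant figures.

ΔP_A/ΔP_B ≈ 1.27

Pipe A: V = Q/A = 0.004611/0.0005309 = 8.685 m/s; Re = 1.868e+04; ε/D = 5e-05; Haaland → f = 0.02627; ΔP_A = f(L/D)(ρV²/2) = 5.7e+05 Pa.
Pipe B: V = Q/A = 0.004611/0.002273 = 2.028 m/s; Re = 9026; ε/D = 0.000725; Haaland → f = 0.03264; ΔP_B = f(L/D)(ρV²/2) = 4.503e+05 Pa.
ΔP_A/ΔP_B = 5.7e+05/4.503e+05 = 1.27.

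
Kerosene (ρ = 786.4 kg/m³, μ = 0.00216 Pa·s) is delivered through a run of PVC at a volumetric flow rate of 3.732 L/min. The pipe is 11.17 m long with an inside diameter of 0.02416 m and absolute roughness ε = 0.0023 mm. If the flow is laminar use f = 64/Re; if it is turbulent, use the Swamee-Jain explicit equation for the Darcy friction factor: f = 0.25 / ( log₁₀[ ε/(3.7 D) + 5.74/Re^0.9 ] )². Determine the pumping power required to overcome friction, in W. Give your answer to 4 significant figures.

Q = 3.732 L/min = 3.732/60000 = 6.22e-05 m³/s.
Cross-sectional area A = πD²/4 = π(0.02416)²/4 = 0.0004584 m²; mean velocity V = Q/A = 6.22e-05/0.0004584 = 0.1357 m/s.
Reynolds number Re = ρVD/μ = 786.4 · 0.1357 · 0.02416 / 0.00216 = 1193.
Re < 2300 → laminar flow, so f = 64/Re = 64/1193 = 0.05363 (the turbulent correlation is not needed).
Darcy-Weisbach: ΔP = f(L/D)(ρV²/2) = 0.05363·(11.17/0.02416)·(786.4·0.1357²/2) = 0.05363·462.3·7.238 = 179.5 Pa.
Pumping power P = QΔP = 6.22e-05·179.5 = 0.011162 W = 0.01116 W.

P ≈ 0.01116 W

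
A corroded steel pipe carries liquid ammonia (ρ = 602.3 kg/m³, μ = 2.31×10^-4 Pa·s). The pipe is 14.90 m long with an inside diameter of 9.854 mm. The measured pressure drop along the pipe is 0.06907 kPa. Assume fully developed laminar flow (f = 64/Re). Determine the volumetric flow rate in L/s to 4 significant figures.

Q ≈ 0.004644 L/s

For laminar flow, f = 64/Re with Re = ρVD/μ, so Darcy-Weisbach reduces to ΔP = 32μLV/D². Solving for V: V = ΔP·D²/(32μL) = 69.07·(0.009854)²/(32·0.000231·14.9) = 0.06089 m/s.
Check: Re = ρVD/μ = 602.3·0.06089·0.009854/0.000231 = 1565 < 2300, so the laminar assumption holds.
Q = V·A = 0.06089·(π/4·0.009854²) = 4.644e-06 m³/s = 0.004644 L/s.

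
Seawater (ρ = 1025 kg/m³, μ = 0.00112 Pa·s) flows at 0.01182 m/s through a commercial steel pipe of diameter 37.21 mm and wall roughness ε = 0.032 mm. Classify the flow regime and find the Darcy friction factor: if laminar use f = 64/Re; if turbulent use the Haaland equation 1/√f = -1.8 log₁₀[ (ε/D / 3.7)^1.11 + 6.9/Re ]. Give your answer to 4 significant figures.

f ≈ 0.1590

Re = ρVD/μ = 1025·0.01182·0.03721/0.00112 = 402.5.
Re < 2300 → laminar, so f = 64/Re = 0.159 (roughness is irrelevant in laminar flow).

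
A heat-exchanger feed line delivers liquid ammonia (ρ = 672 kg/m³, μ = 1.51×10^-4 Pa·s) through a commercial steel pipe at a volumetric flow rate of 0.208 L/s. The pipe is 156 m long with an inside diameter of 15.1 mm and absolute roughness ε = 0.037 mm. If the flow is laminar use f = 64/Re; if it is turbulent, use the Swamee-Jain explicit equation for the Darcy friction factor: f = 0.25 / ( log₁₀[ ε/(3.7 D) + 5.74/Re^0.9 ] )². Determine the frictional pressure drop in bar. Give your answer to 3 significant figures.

Q = 0.208 L/s = 0.208/1000 = 0.000208 m³/s.
Cross-sectional area A = πD²/4 = π(0.0151)²/4 = 0.0001791 m²; mean velocity V = Q/A = 0.000208/0.0001791 = 1.162 m/s.
Reynolds number Re = ρVD/μ = 672 · 1.162 · 0.0151 / 0.000151 = 7.805e+04.
Re > 4000 → turbulent. Relative roughness ε/D = 3.7e-05/0.0151 = 0.00245. Swamee-Jain: f = 0.25/(log₁₀[0.00245/3.7 + 5.74/7.805e+04^0.9])² = 0.25/(log₁₀[0.000662 + 0.000227])² = 0.25/(-3.051)² = 0.02686.
Darcy-Weisbach: ΔP = f(L/D)(ρV²/2) = 0.02686·(156/0.0151)·(672·1.162²/2) = 0.02686·1.033e+04·453.3 = 1.258e+05 Pa.
ΔP = 1.258e+05 Pa = 1.26 bar.

ΔP ≈ 1.26 bar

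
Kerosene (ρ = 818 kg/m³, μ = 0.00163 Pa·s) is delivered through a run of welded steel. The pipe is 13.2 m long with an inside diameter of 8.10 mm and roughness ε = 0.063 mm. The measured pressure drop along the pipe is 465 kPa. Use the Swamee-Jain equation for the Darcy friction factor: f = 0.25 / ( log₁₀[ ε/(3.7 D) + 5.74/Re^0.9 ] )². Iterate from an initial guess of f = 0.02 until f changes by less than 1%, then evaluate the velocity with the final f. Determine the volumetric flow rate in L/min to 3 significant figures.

Q ≈ 13.0 L/min

Rearranging Darcy-Weisbach: V = √(2·ΔP·D/(f·L·ρ)). With ε/D = 6.3e-05/0.0081 = 0.00778, iterate starting from f = 0.02:
  f = 0.02 → V = √(2·4.65e+05·0.0081/(0.02·13.2·818)) = 5.906 m/s; Re = ρVD/μ = 2.401e+04; f → 0.03816
  f = 0.03816 → V = 4.276 m/s; Re = 1.738e+04; f → 0.03918
  f = 0.03918 → V = 4.22 m/s; Re = 1.715e+04; f → 0.03923
Converged (Δf/f < 1%). With the final f = 0.03923: V = √(2·4.65e+05·0.0081/(0.03923·13.2·818)) = 4.217 m/s.
Q = V·A = 4.217·(π/4·0.0081²) = 0.0002173 m³/s = 13.0 L/min.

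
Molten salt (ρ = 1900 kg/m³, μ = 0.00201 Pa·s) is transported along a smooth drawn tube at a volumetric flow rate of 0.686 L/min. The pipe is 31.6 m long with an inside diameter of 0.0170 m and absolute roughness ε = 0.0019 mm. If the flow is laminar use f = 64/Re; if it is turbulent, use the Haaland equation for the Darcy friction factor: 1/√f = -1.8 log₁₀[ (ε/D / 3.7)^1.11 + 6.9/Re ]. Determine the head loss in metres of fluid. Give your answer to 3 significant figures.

h_f ≈ 0.0190 m

Q = 0.686 L/min = 0.686/60000 = 1.143e-05 m³/s.
Cross-sectional area A = πD²/4 = π(0.017)²/4 = 0.000227 m²; mean velocity V = Q/A = 1.143e-05/0.000227 = 0.05037 m/s.
Reynolds number Re = ρVD/μ = 1900 · 0.05037 · 0.017 / 0.00201 = 809.5.
Re < 2300 → laminar flow, so f = 64/Re = 64/809.5 = 0.07907 (the turbulent correlation is not needed).
Darcy-Weisbach: ΔP = f(L/D)(ρV²/2) = 0.07907·(31.6/0.017)·(1900·0.05037²/2) = 0.07907·1859·2.41 = 354.3 Pa.
Head loss h_f = ΔP/(ρg) = 354.3/(1900·9.81) = 0.0190 m.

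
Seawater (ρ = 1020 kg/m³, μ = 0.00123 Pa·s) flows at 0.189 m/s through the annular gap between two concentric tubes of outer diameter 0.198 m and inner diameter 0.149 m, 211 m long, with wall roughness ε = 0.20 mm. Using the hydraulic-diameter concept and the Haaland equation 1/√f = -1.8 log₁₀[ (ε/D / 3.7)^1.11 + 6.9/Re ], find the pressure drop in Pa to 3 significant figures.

ΔP ≈ 2990 Pa

Hydraulic diameter D_h = 4A/P = D_o - D_i = 0.198 - 0.149 = 0.049 m.
Re = ρVD_h/μ = 1020·0.189·0.049/0.00123 = 7680.
ε/D_h = 0.0002/0.049 = 0.00408; Haaland gives 1/√f = -1.8 log₁₀[0.000522+0.000898] = 5.126, so f = 0.03806.
ΔP = f(L/D_h)(ρV²/2) = 0.03806·211/0.049·18.22 = 2986 Pa.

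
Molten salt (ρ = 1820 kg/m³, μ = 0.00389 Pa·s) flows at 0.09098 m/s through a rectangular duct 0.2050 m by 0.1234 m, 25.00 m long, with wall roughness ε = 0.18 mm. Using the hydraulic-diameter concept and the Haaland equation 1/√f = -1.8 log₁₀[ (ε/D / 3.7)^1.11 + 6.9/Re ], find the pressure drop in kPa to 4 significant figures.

Hydraulic diameter D_h = 4A/P = 4·(0.205·0.1234)/(2·(0.205+0.1234)) = 0.1012/0.6568 = 0.1541 m.
Re = ρVD_h/μ = 1820·0.09098·0.1541/0.00389 = 6558.
ε/D_h = 0.00018/0.1541 = 0.00117; Haaland gives 1/√f = -1.8 log₁₀[0.00013+0.00105] = 5.269, so f = 0.03602.
ΔP = f(L/D_h)(ρV²/2) = 0.03602·25/0.1541·7.532 = 44.03 Pa.
ΔP = 0.04403 kPa.

ΔP ≈ 0.04403 kPa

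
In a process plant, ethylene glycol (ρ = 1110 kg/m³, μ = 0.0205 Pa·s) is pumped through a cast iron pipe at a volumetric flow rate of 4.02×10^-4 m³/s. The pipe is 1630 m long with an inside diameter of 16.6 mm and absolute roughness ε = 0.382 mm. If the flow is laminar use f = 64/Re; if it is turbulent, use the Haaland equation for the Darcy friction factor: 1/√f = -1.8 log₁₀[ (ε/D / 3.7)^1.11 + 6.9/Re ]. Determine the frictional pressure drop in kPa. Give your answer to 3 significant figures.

ΔP ≈ 7210 kPa

Cross-sectional area A = πD²/4 = π(0.0166)²/4 = 0.0002164 m²; mean velocity V = Q/A = 0.000402/0.0002164 = 1.857 m/s.
Reynolds number Re = ρVD/μ = 1110 · 1.857 · 0.0166 / 0.0205 = 1670.
Re < 2300 → laminar flow, so f = 64/Re = 64/1670 = 0.03833 (the turbulent correlation is not needed).
Darcy-Weisbach: ΔP = f(L/D)(ρV²/2) = 0.03833·(1630/0.0166)·(1110·1.857²/2) = 0.03833·9.819e+04·1915 = 7.208e+06 Pa.
ΔP = 7.208e+06 Pa = 7210 kPa.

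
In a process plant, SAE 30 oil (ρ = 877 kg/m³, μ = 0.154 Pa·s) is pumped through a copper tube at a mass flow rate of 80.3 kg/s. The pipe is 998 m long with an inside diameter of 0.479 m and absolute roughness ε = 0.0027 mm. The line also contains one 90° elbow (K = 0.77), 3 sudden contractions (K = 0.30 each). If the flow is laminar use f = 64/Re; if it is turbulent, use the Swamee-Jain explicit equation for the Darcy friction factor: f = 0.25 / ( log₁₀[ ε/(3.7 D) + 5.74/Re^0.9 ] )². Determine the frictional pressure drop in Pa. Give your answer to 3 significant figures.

ΔP ≈ 11100 Pa

A = πD²/4 = π(0.479)²/4 = 0.1802 m²; mean velocity V = ṁ/(ρA) = 80.3/(877 · 0.1802) = 0.5081 m/s.
Reynolds number Re = ρVD/μ = 877 · 0.5081 · 0.479 / 0.154 = 1386.
Re < 2300 → laminar flow, so f = 64/Re = 64/1386 = 0.04618 (the turbulent correlation is not needed).
Total minor-loss coefficient ΣK = 1·0.77 + 3·0.3 = 1.67.
ΔP = [f·L/D + ΣK]·(ρV²/2) = [0.04618·998/0.479 + 1.67]·(877·0.5081²/2) = [96.21 + 1.67]·113.2 = 1.108e+04 Pa.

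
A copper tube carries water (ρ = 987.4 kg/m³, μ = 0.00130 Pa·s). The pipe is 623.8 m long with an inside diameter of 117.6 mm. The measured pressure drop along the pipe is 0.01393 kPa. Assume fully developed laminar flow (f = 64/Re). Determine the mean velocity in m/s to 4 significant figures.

For laminar flow, f = 64/Re with Re = ρVD/μ, so Darcy-Weisbach reduces to ΔP = 32μLV/D². Solving for V: V = ΔP·D²/(32μL) = 13.93·(0.1176)²/(32·0.0013·623.8) = 0.007424 m/s.
Check: Re = ρVD/μ = 987.4·0.007424·0.1176/0.0013 = 663.1 < 2300, so the laminar assumption holds.

V ≈ 0.007424 m/s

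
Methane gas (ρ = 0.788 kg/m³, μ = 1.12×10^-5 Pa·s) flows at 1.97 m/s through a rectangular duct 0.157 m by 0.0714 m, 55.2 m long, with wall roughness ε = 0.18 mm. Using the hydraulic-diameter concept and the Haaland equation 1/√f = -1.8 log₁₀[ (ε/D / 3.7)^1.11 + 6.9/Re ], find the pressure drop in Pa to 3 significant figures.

Hydraulic diameter D_h = 4A/P = 4·(0.157·0.0714)/(2·(0.157+0.0714)) = 0.04484/0.4568 = 0.09816 m.
Re = ρVD_h/μ = 0.788·1.97·0.09816/1.12e-05 = 1.361e+04.
ε/D_h = 0.00018/0.09816 = 0.00183; Haaland gives 1/√f = -1.8 log₁₀[0.000215+0.000507] = 5.655, so f = 0.03127.
ΔP = f(L/D_h)(ρV²/2) = 0.03127·55.2/0.09816·1.529 = 26.89 Pa.

ΔP ≈ 26.9 Pa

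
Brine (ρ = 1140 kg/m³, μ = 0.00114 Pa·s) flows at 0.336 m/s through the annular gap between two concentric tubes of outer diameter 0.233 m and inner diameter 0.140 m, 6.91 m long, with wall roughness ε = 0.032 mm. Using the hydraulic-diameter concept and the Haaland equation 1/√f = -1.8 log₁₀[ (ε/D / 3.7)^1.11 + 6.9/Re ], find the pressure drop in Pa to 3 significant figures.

ΔP ≈ 114 Pa

Hydraulic diameter D_h = 4A/P = D_o - D_i = 0.233 - 0.14 = 0.093 m.
Re = ρVD_h/μ = 1140·0.336·0.093/0.00114 = 3.125e+04.
ε/D_h = 3.2e-05/0.093 = 0.000344; Haaland gives 1/√f = -1.8 log₁₀[3.35e-05+0.000221] = 6.47, so f = 0.02389.
ΔP = f(L/D_h)(ρV²/2) = 0.02389·6.91/0.093·64.35 = 114.2 Pa.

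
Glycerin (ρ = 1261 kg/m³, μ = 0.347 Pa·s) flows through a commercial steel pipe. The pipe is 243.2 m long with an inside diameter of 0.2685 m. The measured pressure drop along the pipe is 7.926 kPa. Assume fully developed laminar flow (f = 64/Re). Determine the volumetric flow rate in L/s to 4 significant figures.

Q ≈ 11.98 L/s

For laminar flow, f = 64/Re with Re = ρVD/μ, so Darcy-Weisbach reduces to ΔP = 32μLV/D². Solving for V: V = ΔP·D²/(32μL) = 7926·(0.2685)²/(32·0.347·243.2) = 0.2116 m/s.
Check: Re = ρVD/μ = 1261·0.2116·0.2685/0.347 = 206.5 < 2300, so the laminar assumption holds.
Q = V·A = 0.2116·(π/4·0.2685²) = 0.01198 m³/s = 11.98 L/s.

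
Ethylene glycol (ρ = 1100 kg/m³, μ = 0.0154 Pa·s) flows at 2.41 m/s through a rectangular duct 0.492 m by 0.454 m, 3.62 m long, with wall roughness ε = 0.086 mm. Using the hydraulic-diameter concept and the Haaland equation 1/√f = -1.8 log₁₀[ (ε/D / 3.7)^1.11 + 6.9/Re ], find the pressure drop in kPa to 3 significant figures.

Hydraulic diameter D_h = 4A/P = 4·(0.492·0.454)/(2·(0.492+0.454)) = 0.8935/1.892 = 0.4722 m.
Re = ρVD_h/μ = 1100·2.41·0.4722/0.0154 = 8.129e+04.
ε/D_h = 8.6e-05/0.4722 = 0.000182; Haaland gives 1/√f = -1.8 log₁₀[1.65e-05+8.49e-05] = 7.189, so f = 0.01935.
ΔP = f(L/D_h)(ρV²/2) = 0.01935·3.62/0.4722·3194 = 473.8 Pa.
ΔP = 0.474 kPa.

ΔP ≈ 0.474 kPa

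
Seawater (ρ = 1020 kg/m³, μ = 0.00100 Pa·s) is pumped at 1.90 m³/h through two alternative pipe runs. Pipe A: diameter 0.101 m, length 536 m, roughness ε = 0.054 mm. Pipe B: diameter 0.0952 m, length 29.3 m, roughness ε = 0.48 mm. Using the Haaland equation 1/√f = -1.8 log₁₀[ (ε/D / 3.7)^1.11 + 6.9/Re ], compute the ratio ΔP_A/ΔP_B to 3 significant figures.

ΔP_A/ΔP_B ≈ 12.0

Pipe A: V = Q/A = 0.0005278/0.008012 = 0.06587 m/s; Re = 6786; ε/D = 0.000535; Haaland → f = 0.03499; ΔP_A = f(L/D)(ρV²/2) = 410.9 Pa.
Pipe B: V = Q/A = 0.0005278/0.007118 = 0.07415 m/s; Re = 7200; ε/D = 0.00504; Haaland → f = 0.03962; ΔP_B = f(L/D)(ρV²/2) = 34.19 Pa.
ΔP_A/ΔP_B = 410.9/34.19 = 12.0.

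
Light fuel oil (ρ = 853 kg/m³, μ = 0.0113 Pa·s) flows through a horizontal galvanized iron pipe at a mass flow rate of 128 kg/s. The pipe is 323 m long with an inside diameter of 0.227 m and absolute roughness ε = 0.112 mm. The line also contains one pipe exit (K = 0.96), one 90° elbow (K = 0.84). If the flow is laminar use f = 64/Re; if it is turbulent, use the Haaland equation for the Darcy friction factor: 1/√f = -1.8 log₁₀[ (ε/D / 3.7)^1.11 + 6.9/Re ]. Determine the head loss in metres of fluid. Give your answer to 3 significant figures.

h_f ≈ 22.6 m

A = πD²/4 = π(0.227)²/4 = 0.04047 m²; mean velocity V = ṁ/(ρA) = 128/(853 · 0.04047) = 3.708 m/s.
Reynolds number Re = ρVD/μ = 853 · 3.708 · 0.227 / 0.0113 = 6.354e+04.
Re > 4000 → turbulent. Relative roughness ε/D = 0.000112/0.227 = 0.000493. Haaland: 1/√f = -1.8 log₁₀[(0.000493/3.7)^1.11 + 6.9/6.354e+04] = -1.8 log₁₀[5e-05 + 0.000109] = 6.84, so f = 0.02138.
Total minor-loss coefficient ΣK = 1·0.96 + 1·0.84 = 1.8.
ΔP = [f·L/D + ΣK]·(ρV²/2) = [0.02138·323/0.227 + 1.8]·(853·3.708²/2) = [30.42 + 1.8]·5864 = 1.889e+05 Pa.
Head loss h_f = ΔP/(ρg) = 1.889e+05/(853·9.81) = 22.6 m.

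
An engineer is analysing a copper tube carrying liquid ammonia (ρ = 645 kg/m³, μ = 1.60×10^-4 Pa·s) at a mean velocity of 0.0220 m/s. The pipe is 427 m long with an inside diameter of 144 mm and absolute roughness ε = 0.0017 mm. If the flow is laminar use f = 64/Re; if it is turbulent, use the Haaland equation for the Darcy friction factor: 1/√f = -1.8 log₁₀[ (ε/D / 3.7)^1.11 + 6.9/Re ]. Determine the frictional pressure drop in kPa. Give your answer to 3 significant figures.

Reynolds number Re = ρVD/μ = 645 · 0.022 · 0.144 / 0.00016 = 1.277e+04.
Re > 4000 → turbulent. Relative roughness ε/D = 1.7e-06/0.144 = 1.18e-05. Haaland: 1/√f = -1.8 log₁₀[(1.18e-05/3.7)^1.11 + 6.9/1.277e+04] = -1.8 log₁₀[7.93e-07 + 0.00054] = 5.88, so f = 0.02892.
Darcy-Weisbach: ΔP = f(L/D)(ρV²/2) = 0.02892·(427/0.144)·(645·0.022²/2) = 0.02892·2965·0.1561 = 13.39 Pa.
ΔP = 13.39 Pa = 0.0134 kPa.

ΔP ≈ 0.0134 kPa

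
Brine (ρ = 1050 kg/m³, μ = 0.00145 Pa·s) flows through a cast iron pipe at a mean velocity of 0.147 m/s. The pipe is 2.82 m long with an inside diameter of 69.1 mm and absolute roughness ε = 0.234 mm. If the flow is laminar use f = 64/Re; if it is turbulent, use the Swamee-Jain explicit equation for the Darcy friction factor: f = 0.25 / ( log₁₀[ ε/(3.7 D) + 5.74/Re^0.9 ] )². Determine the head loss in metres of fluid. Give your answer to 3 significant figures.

Reynolds number Re = ρVD/μ = 1050 · 0.147 · 0.0691 / 0.00145 = 7356.
Re > 4000 → turbulent. Relative roughness ε/D = 0.000234/0.0691 = 0.00339. Swamee-Jain: f = 0.25/(log₁₀[0.00339/3.7 + 5.74/7356^0.9])² = 0.25/(log₁₀[0.000915 + 0.0019])² = 0.25/(-2.55)² = 0.03844.
Darcy-Weisbach: ΔP = f(L/D)(ρV²/2) = 0.03844·(2.82/0.0691)·(1050·0.147²/2) = 0.03844·40.81·11.34 = 17.8 Pa.
Head loss h_f = ΔP/(ρg) = 17.8/(1050·9.81) = 0.00173 m.

h_f ≈ 0.00173 m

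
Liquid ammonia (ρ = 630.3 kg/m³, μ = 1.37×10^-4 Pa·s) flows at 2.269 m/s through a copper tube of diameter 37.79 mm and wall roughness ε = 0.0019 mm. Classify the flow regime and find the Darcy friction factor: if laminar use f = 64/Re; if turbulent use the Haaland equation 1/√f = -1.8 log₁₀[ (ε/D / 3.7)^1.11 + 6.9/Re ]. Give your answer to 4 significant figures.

Re = ρVD/μ = 630.3·2.269·0.03779/0.000137 = 3.945e+05.
Re > 4000 → turbulent. ε/D = 1.9e-06/0.03779 = 5.03e-05; Haaland: 1/√f = -1.8 log₁₀[3.96e-06 + 1.75e-05] = 8.403, so f = 0.01416.

f ≈ 0.01416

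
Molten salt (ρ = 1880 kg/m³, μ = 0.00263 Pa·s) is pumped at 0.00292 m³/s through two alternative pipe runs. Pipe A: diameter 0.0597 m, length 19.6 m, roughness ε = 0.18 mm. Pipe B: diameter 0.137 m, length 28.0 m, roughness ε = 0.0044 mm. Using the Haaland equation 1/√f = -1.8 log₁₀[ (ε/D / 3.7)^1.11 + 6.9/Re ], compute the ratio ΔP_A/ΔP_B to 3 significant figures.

ΔP_A/ΔP_B ≈ 49.2

Pipe A: V = Q/A = 0.00292/0.002799 = 1.043 m/s; Re = 4.452e+04; ε/D = 0.00302; Haaland → f = 0.02873; ΔP_A = f(L/D)(ρV²/2) = 9648 Pa.
Pipe B: V = Q/A = 0.00292/0.01474 = 0.1981 m/s; Re = 1.94e+04; ε/D = 3.21e-05; Haaland → f = 0.02599; ΔP_B = f(L/D)(ρV²/2) = 195.9 Pa.
ΔP_A/ΔP_B = 9648/195.9 = 49.2.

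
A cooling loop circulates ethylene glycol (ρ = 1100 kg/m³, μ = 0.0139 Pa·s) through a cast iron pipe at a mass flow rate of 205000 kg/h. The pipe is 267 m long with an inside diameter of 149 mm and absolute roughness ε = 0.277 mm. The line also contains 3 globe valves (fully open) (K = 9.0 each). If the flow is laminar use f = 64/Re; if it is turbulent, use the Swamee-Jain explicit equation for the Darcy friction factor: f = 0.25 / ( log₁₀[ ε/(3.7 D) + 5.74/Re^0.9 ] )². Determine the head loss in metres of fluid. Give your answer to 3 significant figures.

ṁ = 205000 kg/h = 205000/3600 = 56.94 kg/s.
A = πD²/4 = π(0.149)²/4 = 0.01744 m²; mean velocity V = ṁ/(ρA) = 56.94/(1100 · 0.01744) = 2.969 m/s.
Reynolds number Re = ρVD/μ = 1100 · 2.969 · 0.149 / 0.0139 = 3.501e+04.
Re > 4000 → turbulent. Relative roughness ε/D = 0.000277/0.149 = 0.00186. Swamee-Jain: f = 0.25/(log₁₀[0.00186/3.7 + 5.74/3.501e+04^0.9])² = 0.25/(log₁₀[0.000502 + 0.000467])² = 0.25/(-3.014)² = 0.02753.
Total minor-loss coefficient ΣK = 3·9 = 27.
ΔP = [f·L/D + ΣK]·(ρV²/2) = [0.02753·267/0.149 + 27]·(1100·2.969²/2) = [49.33 + 27]·4848 = 3.7e+05 Pa.
Head loss h_f = ΔP/(ρg) = 3.7e+05/(1100·9.81) = 34.3 m.

h_f ≈ 34.3 m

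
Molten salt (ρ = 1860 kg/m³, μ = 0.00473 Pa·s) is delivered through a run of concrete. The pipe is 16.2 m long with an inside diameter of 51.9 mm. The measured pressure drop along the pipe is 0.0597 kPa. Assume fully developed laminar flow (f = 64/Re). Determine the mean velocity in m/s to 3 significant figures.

V ≈ 0.0656 m/s

For laminar flow, f = 64/Re with Re = ρVD/μ, so Darcy-Weisbach reduces to ΔP = 32μLV/D². Solving for V: V = ΔP·D²/(32μL) = 59.7·(0.0519)²/(32·0.00473·16.2) = 0.06558 m/s.
Check: Re = ρVD/μ = 1860·0.06558·0.0519/0.00473 = 1338 < 2300, so the laminar assumption holds.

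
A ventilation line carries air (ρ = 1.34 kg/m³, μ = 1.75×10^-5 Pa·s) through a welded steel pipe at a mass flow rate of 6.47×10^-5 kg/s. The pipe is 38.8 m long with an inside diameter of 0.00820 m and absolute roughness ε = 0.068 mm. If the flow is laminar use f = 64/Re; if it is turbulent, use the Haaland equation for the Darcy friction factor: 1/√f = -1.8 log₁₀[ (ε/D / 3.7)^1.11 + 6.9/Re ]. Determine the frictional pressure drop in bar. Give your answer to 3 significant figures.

ΔP ≈ 0.00295 bar

A = πD²/4 = π(0.0082)²/4 = 5.281e-05 m²; mean velocity V = ṁ/(ρA) = 6.47e-05/(1.34 · 5.281e-05) = 0.9143 m/s.
Reynolds number Re = ρVD/μ = 1.34 · 0.9143 · 0.0082 / 1.75e-05 = 574.1.
Re < 2300 → laminar flow, so f = 64/Re = 64/574.1 = 0.1115 (the turbulent correlation is not needed).
Darcy-Weisbach: ΔP = f(L/D)(ρV²/2) = 0.1115·(38.8/0.0082)·(1.34·0.9143²/2) = 0.1115·4732·0.5601 = 295.4 Pa.
ΔP = 295.4 Pa = 0.00295 bar.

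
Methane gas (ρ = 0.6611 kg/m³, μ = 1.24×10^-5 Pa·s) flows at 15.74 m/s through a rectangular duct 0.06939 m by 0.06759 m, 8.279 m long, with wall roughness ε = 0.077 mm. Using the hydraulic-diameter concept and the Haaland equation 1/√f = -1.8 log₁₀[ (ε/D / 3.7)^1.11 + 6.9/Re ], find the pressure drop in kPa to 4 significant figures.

Hydraulic diameter D_h = 4A/P = 4·(0.06939·0.06759)/(2·(0.06939+0.06759)) = 0.01876/0.274 = 0.06848 m.
Re = ρVD_h/μ = 0.6611·15.74·0.06848/1.24e-05 = 5.746e+04.
ε/D_h = 7.7e-05/0.06848 = 0.00112; Haaland gives 1/√f = -1.8 log₁₀[0.000125+0.00012] = 6.5, so f = 0.02367.
ΔP = f(L/D_h)(ρV²/2) = 0.02367·8.279/0.06848·81.89 = 234.3 Pa.
ΔP = 0.2343 kPa.

ΔP ≈ 0.2343 kPa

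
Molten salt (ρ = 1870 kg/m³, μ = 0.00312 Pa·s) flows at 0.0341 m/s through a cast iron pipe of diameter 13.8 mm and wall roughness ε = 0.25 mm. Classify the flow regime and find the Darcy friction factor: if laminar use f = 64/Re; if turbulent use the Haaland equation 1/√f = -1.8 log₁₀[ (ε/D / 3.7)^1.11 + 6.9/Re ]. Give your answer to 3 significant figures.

Re = ρVD/μ = 1870·0.0341·0.0138/0.00312 = 282.
Re < 2300 → laminar, so f = 64/Re = 0.2269 (roughness is irrelevant in laminar flow).

f ≈ 0.227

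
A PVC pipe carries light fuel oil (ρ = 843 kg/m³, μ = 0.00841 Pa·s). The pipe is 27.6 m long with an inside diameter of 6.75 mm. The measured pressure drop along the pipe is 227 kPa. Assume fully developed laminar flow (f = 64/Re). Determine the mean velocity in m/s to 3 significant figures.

For laminar flow, f = 64/Re with Re = ρVD/μ, so Darcy-Weisbach reduces to ΔP = 32μLV/D². Solving for V: V = ΔP·D²/(32μL) = 2.27e+05·(0.00675)²/(32·0.00841·27.6) = 1.392 m/s.
Check: Re = ρVD/μ = 843·1.392·0.00675/0.00841 = 942.1 < 2300, so the laminar assumption holds.

V ≈ 1.39 m/s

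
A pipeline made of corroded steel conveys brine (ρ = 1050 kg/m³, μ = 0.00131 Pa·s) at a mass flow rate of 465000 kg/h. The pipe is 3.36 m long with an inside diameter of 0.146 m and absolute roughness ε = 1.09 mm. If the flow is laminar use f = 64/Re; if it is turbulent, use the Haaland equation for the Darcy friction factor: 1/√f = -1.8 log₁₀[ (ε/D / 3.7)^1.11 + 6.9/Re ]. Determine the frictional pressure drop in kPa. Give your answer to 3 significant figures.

ΔP ≈ 22.5 kPa

ṁ = 465000 kg/h = 465000/3600 = 129.2 kg/s.
A = πD²/4 = π(0.146)²/4 = 0.01674 m²; mean velocity V = ṁ/(ρA) = 129.2/(1050 · 0.01674) = 7.348 m/s.
Reynolds number Re = ρVD/μ = 1050 · 7.348 · 0.146 / 0.00131 = 8.599e+05.
Re > 4000 → turbulent. Relative roughness ε/D = 0.00109/0.146 = 0.00747. Haaland: 1/√f = -1.8 log₁₀[(0.00747/3.7)^1.11 + 6.9/8.599e+05] = -1.8 log₁₀[0.00102 + 8.02e-06] = 5.379, so f = 0.03457.
Darcy-Weisbach: ΔP = f(L/D)(ρV²/2) = 0.03457·(3.36/0.146)·(1050·7.348²/2) = 0.03457·23.01·2.835e+04 = 2.255e+04 Pa.
ΔP = 2.255e+04 Pa = 22.5 kPa.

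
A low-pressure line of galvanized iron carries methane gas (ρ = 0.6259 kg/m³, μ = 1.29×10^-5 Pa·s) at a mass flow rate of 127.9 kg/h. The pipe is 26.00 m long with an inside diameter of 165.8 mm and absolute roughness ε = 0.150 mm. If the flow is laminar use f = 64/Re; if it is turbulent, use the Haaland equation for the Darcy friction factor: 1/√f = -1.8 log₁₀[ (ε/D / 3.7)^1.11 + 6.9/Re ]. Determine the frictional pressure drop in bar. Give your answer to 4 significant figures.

ṁ = 127.9 kg/h = 127.9/3600 = 0.03553 kg/s.
A = πD²/4 = π(0.1658)²/4 = 0.02159 m²; mean velocity V = ṁ/(ρA) = 0.03553/(0.6259 · 0.02159) = 2.629 m/s.
Reynolds number Re = ρVD/μ = 0.6259 · 2.629 · 0.1658 / 1.29e-05 = 2.115e+04.
Re > 4000 → turbulent. Relative roughness ε/D = 0.00015/0.1658 = 0.000905. Haaland: 1/√f = -1.8 log₁₀[(0.000905/3.7)^1.11 + 6.9/2.115e+04] = -1.8 log₁₀[9.8e-05 + 0.000326] = 6.07, so f = 0.02714.
Darcy-Weisbach: ΔP = f(L/D)(ρV²/2) = 0.02714·(26/0.1658)·(0.6259·2.629²/2) = 0.02714·156.8·2.163 = 9.205 Pa.
ΔP = 9.205 Pa = 9.205×10^-5 bar.

ΔP ≈ 9.205×10^-5 bar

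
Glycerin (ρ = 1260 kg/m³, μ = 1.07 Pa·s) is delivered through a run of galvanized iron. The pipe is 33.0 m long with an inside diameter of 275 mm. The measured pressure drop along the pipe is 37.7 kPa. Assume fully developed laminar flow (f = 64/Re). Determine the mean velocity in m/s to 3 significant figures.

For laminar flow, f = 64/Re with Re = ρVD/μ, so Darcy-Weisbach reduces to ΔP = 32μLV/D². Solving for V: V = ΔP·D²/(32μL) = 3.77e+04·(0.275)²/(32·1.07·33) = 2.523 m/s.
Check: Re = ρVD/μ = 1260·2.523·0.275/1.07 = 817.1 < 2300, so the laminar assumption holds.

V ≈ 2.52 m/s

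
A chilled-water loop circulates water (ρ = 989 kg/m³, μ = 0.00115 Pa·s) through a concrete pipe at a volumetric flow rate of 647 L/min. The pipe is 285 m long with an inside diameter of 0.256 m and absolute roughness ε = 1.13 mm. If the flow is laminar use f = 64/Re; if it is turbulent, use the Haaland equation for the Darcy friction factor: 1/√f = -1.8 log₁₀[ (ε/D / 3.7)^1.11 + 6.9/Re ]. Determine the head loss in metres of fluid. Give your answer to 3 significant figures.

h_f ≈ 0.0778 m

Q = 647 L/min = 647/60000 = 0.01078 m³/s.
Cross-sectional area A = πD²/4 = π(0.256)²/4 = 0.05147 m²; mean velocity V = Q/A = 0.01078/0.05147 = 0.2095 m/s.
Reynolds number Re = ρVD/μ = 989 · 0.2095 · 0.256 / 0.00115 = 4.612e+04.
Re > 4000 → turbulent. Relative roughness ε/D = 0.00113/0.256 = 0.00441. Haaland: 1/√f = -1.8 log₁₀[(0.00441/3.7)^1.11 + 6.9/4.612e+04] = -1.8 log₁₀[0.000569 + 0.00015] = 5.658, so f = 0.03123.
Darcy-Weisbach: ΔP = f(L/D)(ρV²/2) = 0.03123·(285/0.256)·(989·0.2095²/2) = 0.03123·1113·21.7 = 754.7 Pa.
Head loss h_f = ΔP/(ρg) = 754.7/(989·9.81) = 0.0778 m.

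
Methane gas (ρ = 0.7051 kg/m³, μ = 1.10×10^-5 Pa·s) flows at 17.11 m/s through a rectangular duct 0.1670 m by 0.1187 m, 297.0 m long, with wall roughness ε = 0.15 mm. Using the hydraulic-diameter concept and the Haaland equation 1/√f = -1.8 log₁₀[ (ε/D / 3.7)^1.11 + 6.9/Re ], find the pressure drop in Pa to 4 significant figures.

ΔP ≈ 4763 Pa

Hydraulic diameter D_h = 4A/P = 4·(0.167·0.1187)/(2·(0.167+0.1187)) = 0.07929/0.5714 = 0.1388 m.
Re = ρVD_h/μ = 0.7051·17.11·0.1388/1.1e-05 = 1.522e+05.
ε/D_h = 0.00015/0.1388 = 0.00108; Haaland gives 1/√f = -1.8 log₁₀[0.000119+4.53e-05] = 6.81, so f = 0.02156.
ΔP = f(L/D_h)(ρV²/2) = 0.02156·297/0.1388·103.2 = 4763 Pa.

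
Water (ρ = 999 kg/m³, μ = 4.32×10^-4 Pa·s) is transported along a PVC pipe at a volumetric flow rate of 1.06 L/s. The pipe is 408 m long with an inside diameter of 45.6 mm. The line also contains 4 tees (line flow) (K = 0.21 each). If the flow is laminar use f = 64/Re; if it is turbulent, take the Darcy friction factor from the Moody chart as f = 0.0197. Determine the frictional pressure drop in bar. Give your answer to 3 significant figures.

ΔP ≈ 0.373 bar

Q = 1.06 L/s = 1.06/1000 = 0.00106 m³/s.
Cross-sectional area A = πD²/4 = π(0.0456)²/4 = 0.001633 m²; mean velocity V = Q/A = 0.00106/0.001633 = 0.6491 m/s.
Reynolds number Re = ρVD/μ = 999 · 0.6491 · 0.0456 / 0.000432 = 6.844e+04.
Re > 4000 → turbulent; use the Moody-chart value f = 0.0197.
Total minor-loss coefficient ΣK = 4·0.21 = 0.84.
ΔP = [f·L/D + ΣK]·(ρV²/2) = [0.0197·408/0.0456 + 0.84]·(999·0.6491²/2) = [176.3 + 0.84]·210.4 = 3.727e+04 Pa.
ΔP = 3.727e+04 Pa = 0.373 bar.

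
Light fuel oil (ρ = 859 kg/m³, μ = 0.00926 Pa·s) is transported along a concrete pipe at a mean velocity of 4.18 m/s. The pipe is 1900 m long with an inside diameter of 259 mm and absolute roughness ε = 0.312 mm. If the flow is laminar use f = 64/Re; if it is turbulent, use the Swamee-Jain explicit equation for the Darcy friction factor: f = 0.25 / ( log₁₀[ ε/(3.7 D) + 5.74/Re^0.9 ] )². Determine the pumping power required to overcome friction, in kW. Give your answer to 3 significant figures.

P ≈ 279 kW

Reynolds number Re = ρVD/μ = 859 · 4.18 · 0.259 / 0.00926 = 1.004e+05.
Re > 4000 → turbulent. Relative roughness ε/D = 0.000312/0.259 = 0.0012. Swamee-Jain: f = 0.25/(log₁₀[0.0012/3.7 + 5.74/1.004e+05^0.9])² = 0.25/(log₁₀[0.000326 + 0.000181])² = 0.25/(-3.296)² = 0.02302.
Darcy-Weisbach: ΔP = f(L/D)(ρV²/2) = 0.02302·(1900/0.259)·(859·4.18²/2) = 0.02302·7336·7504 = 1.267e+06 Pa.
Q = V·A = 4.18·0.05269 = 0.2202 m³/s.
Pumping power P = QΔP = 0.2202·1.267e+06 = 279100 W = 279 kW.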